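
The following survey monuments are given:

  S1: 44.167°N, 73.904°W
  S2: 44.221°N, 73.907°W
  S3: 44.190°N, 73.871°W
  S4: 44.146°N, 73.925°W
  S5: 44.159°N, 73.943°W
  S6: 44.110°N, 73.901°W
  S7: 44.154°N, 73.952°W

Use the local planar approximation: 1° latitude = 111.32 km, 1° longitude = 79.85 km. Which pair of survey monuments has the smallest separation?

Pairwise distances:
S5–S7: 0.909 km
S4–S5: 2.040 km
S4–S7: 2.333 km
S1–S4: 2.877 km
S1–S5: 3.239 km
S1–S3: 3.674 km
S1–S7: 4.097 km
S4–S6: 4.442 km
S2–S3: 4.491 km
S1–S2: 6.016 km
S1–S6: 6.350 km
S6–S7: 6.370 km
S5–S6: 6.403 km
S3–S4: 6.526 km
S3–S5: 6.705 km
S2–S5: 7.477 km
S3–S7: 7.609 km
S2–S7: 8.279 km
S2–S4: 8.472 km
S3–S6: 9.222 km
S2–S6: 12.366 km
Closest pair: S5–S7 at 0.909 km.

S5 and S7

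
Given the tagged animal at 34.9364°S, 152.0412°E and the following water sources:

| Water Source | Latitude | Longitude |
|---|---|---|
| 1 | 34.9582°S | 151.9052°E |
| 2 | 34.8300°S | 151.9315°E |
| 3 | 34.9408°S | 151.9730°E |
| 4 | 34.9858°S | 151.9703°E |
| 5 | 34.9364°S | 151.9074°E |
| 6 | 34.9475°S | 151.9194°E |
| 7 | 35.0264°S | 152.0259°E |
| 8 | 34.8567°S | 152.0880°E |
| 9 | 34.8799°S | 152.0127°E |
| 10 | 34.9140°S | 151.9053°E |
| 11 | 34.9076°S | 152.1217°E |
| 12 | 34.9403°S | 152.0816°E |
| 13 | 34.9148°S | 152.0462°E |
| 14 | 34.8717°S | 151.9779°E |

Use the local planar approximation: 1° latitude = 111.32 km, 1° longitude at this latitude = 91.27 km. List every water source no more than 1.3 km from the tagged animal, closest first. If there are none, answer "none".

none

Distances from 34.9364°S, 152.0412°E:
1: 12.6477 km
2: 15.5093 km
3: 6.2439 km
4: 8.4921 km
5: 12.2119 km
6: 11.1851 km
7: 10.1156 km
8: 9.8469 km
9: 6.8062 km
10: 12.6518 km
11: 8.0163 km
12: 3.7128 km
13: 2.4474 km
14: 9.2332 km
Threshold 1.3 km: none within range.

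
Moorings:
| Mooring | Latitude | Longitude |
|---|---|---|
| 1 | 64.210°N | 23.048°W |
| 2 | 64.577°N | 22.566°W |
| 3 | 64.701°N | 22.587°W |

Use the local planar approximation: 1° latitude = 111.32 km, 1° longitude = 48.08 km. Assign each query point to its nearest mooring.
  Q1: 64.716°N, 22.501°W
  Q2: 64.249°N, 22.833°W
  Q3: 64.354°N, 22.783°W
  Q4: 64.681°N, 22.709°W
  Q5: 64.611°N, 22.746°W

Q1 at 64.716°N, 22.501°W:
  1: √((-0.506·111.32)² + (-0.547·48.08)²) = √(3172.83457 + 691.67738) = 62.165 km
  2: √((-0.139·111.32)² + (-0.065·48.08)²) = √(239.42858 + 9.76688) = 15.786 km
  3: √((-0.015·111.32)² + (-0.086·48.08)²) = √(2.78823 + 17.09723) = 4.459 km
  → nearest: 3 (4.459 km)
Q2 at 64.249°N, 22.833°W:
  1: √((-0.039·111.32)² + (-0.215·48.08)²) = √(18.84845 + 106.85770) = 11.212 km
  2: √((0.328·111.32)² + (0.267·48.08)²) = √(1333.19625 + 164.79781) = 38.704 km
  3: √((0.452·111.32)² + (0.246·48.08)²) = √(2531.76426 + 139.89401) = 51.688 km
  → nearest: 1 (11.212 km)
Q3 at 64.354°N, 22.783°W:
  1: √((-0.144·111.32)² + (-0.265·48.08)²) = √(256.96346 + 162.33818) = 20.477 km
  2: √((0.223·111.32)² + (0.217·48.08)²) = √(616.24885 + 108.85500) = 26.928 km
  3: √((0.347·111.32)² + (0.196·48.08)²) = √(1492.12547 + 88.80574) = 39.761 km
  → nearest: 1 (20.477 km)
Q4 at 64.681°N, 22.709°W:
  1: √((-0.471·111.32)² + (-0.339·48.08)²) = √(2749.08526 + 265.66131) = 54.907 km
  2: √((-0.104·111.32)² + (0.143·48.08)²) = √(134.03341 + 47.27168) = 13.465 km
  3: √((0.020·111.32)² + (0.122·48.08)²) = √(4.95686 + 34.40714) = 6.274 km
  → nearest: 3 (6.274 km)
Q5 at 64.611°N, 22.746°W:
  1: √((-0.401·111.32)² + (-0.302·48.08)²) = √(1992.66889 + 210.83505) = 46.941 km
  2: √((-0.034·111.32)² + (0.180·48.08)²) = √(14.32532 + 74.89864) = 9.446 km
  3: √((0.090·111.32)² + (0.159·48.08)²) = √(100.37635 + 58.44174) = 12.602 km
  → nearest: 2 (9.446 km)

Q1→3; Q2→1; Q3→1; Q4→3; Q5→2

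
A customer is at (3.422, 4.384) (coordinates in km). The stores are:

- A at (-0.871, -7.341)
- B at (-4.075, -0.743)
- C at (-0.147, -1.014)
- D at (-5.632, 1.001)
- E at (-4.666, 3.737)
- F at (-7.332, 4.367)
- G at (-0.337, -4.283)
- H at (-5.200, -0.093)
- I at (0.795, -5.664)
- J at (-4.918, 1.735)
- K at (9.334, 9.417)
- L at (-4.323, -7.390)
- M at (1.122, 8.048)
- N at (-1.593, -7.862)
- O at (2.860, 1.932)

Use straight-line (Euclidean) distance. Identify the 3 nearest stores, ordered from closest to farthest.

O, M, C

Distances from (3.422, 4.384):
A: √((-4.293)² + (-11.725)²) = √(18.42985 + 137.47563) = 12.486 km
B: √((-7.497)² + (-5.127)²) = √(56.20501 + 26.28613) = 9.082 km
C: √((-3.569)² + (-5.398)²) = √(12.73776 + 29.13840) = 6.471 km
D: √((-9.054)² + (-3.383)²) = √(81.97492 + 11.44469) = 9.665 km
E: √((-8.088)² + (-0.647)²) = √(65.41574 + 0.41861) = 8.114 km
F: √((-10.754)² + (-0.017)²) = √(115.64852 + 0.00029) = 10.754 km
G: √((-3.759)² + (-8.667)²) = √(14.13008 + 75.11689) = 9.447 km
H: √((-8.622)² + (-4.477)²) = √(74.33888 + 20.04353) = 9.715 km
I: √((-2.627)² + (-10.048)²) = √(6.90113 + 100.96230) = 10.386 km
J: √((-8.340)² + (-2.649)²) = √(69.55560 + 7.01720) = 8.751 km
K: √((5.912)² + (5.033)²) = √(34.95174 + 25.33109) = 7.764 km
L: √((-7.745)² + (-11.774)²) = √(59.98503 + 138.62708) = 14.093 km
M: √((-2.300)² + (3.664)²) = √(5.29000 + 13.42490) = 4.326 km
N: √((-5.015)² + (-12.246)²) = √(25.15023 + 149.96452) = 13.233 km
O: √((-0.562)² + (-2.452)²) = √(0.31584 + 6.01230) = 2.516 km
Sorted: O (2.516 km) < M (4.326 km) < C (6.471 km) < K (7.764 km) < E (8.114 km) < …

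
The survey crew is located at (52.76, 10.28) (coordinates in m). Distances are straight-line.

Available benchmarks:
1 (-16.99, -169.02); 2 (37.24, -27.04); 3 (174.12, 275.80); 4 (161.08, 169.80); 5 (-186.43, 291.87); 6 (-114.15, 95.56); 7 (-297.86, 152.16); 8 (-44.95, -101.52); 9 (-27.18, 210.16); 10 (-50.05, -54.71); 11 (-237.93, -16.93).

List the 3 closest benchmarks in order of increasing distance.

Distances from (52.76, 10.28):
1: √((-69.75)² + (-179.30)²) = √(4865.0625 + 32148.4900) = 192.39 m
2: √((-15.52)² + (-37.32)²) = √(240.8704 + 1392.7824) = 40.42 m
3: √((121.36)² + (265.52)²) = √(14728.2496 + 70500.8704) = 291.94 m
4: √((108.32)² + (159.52)²) = √(11733.2224 + 25446.6304) = 192.82 m
5: √((-239.19)² + (281.59)²) = √(57211.8561 + 79292.9281) = 369.47 m
6: √((-166.91)² + (85.28)²) = √(27858.9481 + 7272.6784) = 187.43 m
7: √((-350.62)² + (141.88)²) = √(122934.3844 + 20129.9344) = 378.24 m
8: √((-97.71)² + (-111.80)²) = √(9547.2441 + 12499.2400) = 148.48 m
9: √((-79.94)² + (199.88)²) = √(6390.4036 + 39952.0144) = 215.27 m
10: √((-102.81)² + (-64.99)²) = √(10569.8961 + 4223.7001) = 121.63 m
11: √((-290.69)² + (-27.21)²) = √(84500.6761 + 740.3841) = 291.96 m
Sorted: 2 (40.42 m) < 10 (121.63 m) < 8 (148.48 m) < 6 (187.43 m) < 1 (192.39 m) < …

2, 10, 8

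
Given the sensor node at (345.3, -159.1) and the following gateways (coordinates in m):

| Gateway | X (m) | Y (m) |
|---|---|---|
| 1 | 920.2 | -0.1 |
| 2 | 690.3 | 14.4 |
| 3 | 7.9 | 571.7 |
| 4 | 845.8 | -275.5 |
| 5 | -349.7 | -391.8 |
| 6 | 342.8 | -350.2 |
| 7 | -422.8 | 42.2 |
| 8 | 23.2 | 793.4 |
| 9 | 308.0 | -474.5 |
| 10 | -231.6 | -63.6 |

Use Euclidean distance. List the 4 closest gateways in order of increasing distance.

Distances from (345.3, -159.1):
1: √((574.9)² + (159.0)²) = √(330510.010 + 25281.000) = 596.5 m
2: √((345.0)² + (173.5)²) = √(119025.000 + 30102.250) = 386.2 m
3: √((-337.4)² + (730.8)²) = √(113838.760 + 534068.640) = 804.9 m
4: √((500.5)² + (-116.4)²) = √(250500.250 + 13548.960) = 513.9 m
5: √((-695.0)² + (-232.7)²) = √(483025.000 + 54149.290) = 732.9 m
6: √((-2.5)² + (-191.1)²) = √(6.250 + 36519.210) = 191.1 m
7: √((-768.1)² + (201.3)²) = √(589977.610 + 40521.690) = 794.0 m
8: √((-322.1)² + (952.5)²) = √(103748.410 + 907256.250) = 1005.5 m
9: √((-37.3)² + (-315.4)²) = √(1391.290 + 99477.160) = 317.6 m
10: √((-576.9)² + (95.5)²) = √(332813.610 + 9120.250) = 584.8 m
Sorted: 6 (191.1 m) < 9 (317.6 m) < 2 (386.2 m) < 4 (513.9 m) < 10 (584.8 m) < 1 (596.5 m) < …

6, 9, 2, 4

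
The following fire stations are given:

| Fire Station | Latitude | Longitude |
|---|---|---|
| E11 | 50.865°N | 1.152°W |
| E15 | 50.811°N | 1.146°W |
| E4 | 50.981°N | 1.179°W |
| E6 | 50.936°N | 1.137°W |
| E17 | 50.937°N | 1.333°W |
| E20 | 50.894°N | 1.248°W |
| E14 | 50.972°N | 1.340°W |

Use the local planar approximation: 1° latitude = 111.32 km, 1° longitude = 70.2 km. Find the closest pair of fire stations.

E17 and E14

Pairwise distances:
E11–E15: 6.026 km
E11–E4: 13.051 km
E11–E6: 7.974 km
E11–E17: 15.023 km
E11–E20: 7.473 km
E11–E14: 17.778 km
E15–E4: 19.066 km
E15–E6: 13.929 km
E15–E17: 19.211 km
E15–E20: 11.689 km
E15–E14: 22.510 km
E4–E6: 5.813 km
E4–E17: 11.869 km
E4–E20: 10.829 km
E4–E14: 11.347 km
E6–E17: 13.760 km
E6–E20: 9.087 km
E6–E14: 14.803 km
E17–E20: 7.650 km
E17–E14: 3.927 km
E20–E14: 10.821 km
Closest pair: E17–E14 at 3.927 km.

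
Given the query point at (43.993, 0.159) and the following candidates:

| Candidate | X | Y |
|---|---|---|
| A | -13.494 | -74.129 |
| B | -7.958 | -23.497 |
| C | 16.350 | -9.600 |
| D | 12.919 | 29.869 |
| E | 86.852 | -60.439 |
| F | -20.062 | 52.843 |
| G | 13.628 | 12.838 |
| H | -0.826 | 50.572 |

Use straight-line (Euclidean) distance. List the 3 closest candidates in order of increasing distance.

C, G, D

Distances from (43.993, 0.159):
A: 93.933
B: 57.083
C: 29.315
D: 42.992
E: 74.223
F: 82.938
G: 32.906
H: 67.455
Sorted: C (29.315) < G (32.906) < D (42.992) < B (57.083) < H (67.455) < …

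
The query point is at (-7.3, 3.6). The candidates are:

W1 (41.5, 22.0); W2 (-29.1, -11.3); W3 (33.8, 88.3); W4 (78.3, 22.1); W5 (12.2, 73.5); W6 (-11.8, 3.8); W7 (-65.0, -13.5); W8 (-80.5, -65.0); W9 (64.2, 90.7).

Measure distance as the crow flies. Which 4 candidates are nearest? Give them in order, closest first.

Distances from (-7.3, 3.6):
W1: 52.2
W2: 26.4
W3: 94.1
W4: 87.6
W5: 72.6
W6: 4.5
W7: 60.2
W8: 100.3
W9: 112.7
Sorted: W6 (4.5) < W2 (26.4) < W1 (52.2) < W7 (60.2) < W5 (72.6) < W4 (87.6) < …

W6, W2, W1, W7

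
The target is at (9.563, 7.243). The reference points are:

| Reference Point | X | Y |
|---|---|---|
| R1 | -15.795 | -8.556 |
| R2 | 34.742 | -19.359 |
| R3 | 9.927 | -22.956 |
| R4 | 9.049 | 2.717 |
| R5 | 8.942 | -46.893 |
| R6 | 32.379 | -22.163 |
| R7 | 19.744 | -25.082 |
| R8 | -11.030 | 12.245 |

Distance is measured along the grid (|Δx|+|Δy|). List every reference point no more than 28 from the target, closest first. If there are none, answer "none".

R4, R8

Distances from (9.563, 7.243):
R1: |-25.358| + |-15.799| = 25.358 + 15.799 = 41.157
R2: |25.179| + |-26.602| = 25.179 + 26.602 = 51.781
R3: |0.364| + |-30.199| = 0.364 + 30.199 = 30.563
R4: |-0.514| + |-4.526| = 0.514 + 4.526 = 5.040
R5: |-0.621| + |-54.136| = 0.621 + 54.136 = 54.757
R6: |22.816| + |-29.406| = 22.816 + 29.406 = 52.222
R7: |10.181| + |-32.325| = 10.181 + 32.325 = 42.506
R8: |-20.593| + |5.002| = 20.593 + 5.002 = 25.595
Threshold 28: R4 (5.040), R8 (25.595) are within range.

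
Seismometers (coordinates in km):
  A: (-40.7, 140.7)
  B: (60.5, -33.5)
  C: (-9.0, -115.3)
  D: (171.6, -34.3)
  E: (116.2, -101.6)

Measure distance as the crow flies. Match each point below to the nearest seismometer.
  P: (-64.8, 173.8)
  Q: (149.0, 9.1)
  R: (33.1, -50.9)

P→A; Q→D; R→B

P at (-64.8, 173.8):
  A: √((24.1)² + (-33.1)²) = √(580.810 + 1095.610) = 40.9 km
  B: √((125.3)² + (-207.3)²) = √(15700.090 + 42973.290) = 242.2 km
  C: √((55.8)² + (-289.1)²) = √(3113.640 + 83578.810) = 294.4 km
  D: √((236.4)² + (-208.1)²) = √(55884.960 + 43305.610) = 314.9 km
  E: √((181.0)² + (-275.4)²) = √(32761.000 + 75845.160) = 329.6 km
  → nearest: A (40.9 km)
Q at (149.0, 9.1):
  A: √((-189.7)² + (131.6)²) = √(35986.090 + 17318.560) = 230.9 km
  B: √((-88.5)² + (-42.6)²) = √(7832.250 + 1814.760) = 98.2 km
  C: √((-158.0)² + (-124.4)²) = √(24964.000 + 15475.360) = 201.1 km
  D: √((22.6)² + (-43.4)²) = √(510.760 + 1883.560) = 48.9 km
  E: √((-32.8)² + (-110.7)²) = √(1075.840 + 12254.490) = 115.5 km
  → nearest: D (48.9 km)
R at (33.1, -50.9):
  A: √((-73.8)² + (191.6)²) = √(5446.440 + 36710.560) = 205.3 km
  B: √((27.4)² + (17.4)²) = √(750.760 + 302.760) = 32.5 km
  C: √((-42.1)² + (-64.4)²) = √(1772.410 + 4147.360) = 76.9 km
  D: √((138.5)² + (16.6)²) = √(19182.250 + 275.560) = 139.5 km
  E: √((83.1)² + (-50.7)²) = √(6905.610 + 2570.490) = 97.3 km
  → nearest: B (32.5 km)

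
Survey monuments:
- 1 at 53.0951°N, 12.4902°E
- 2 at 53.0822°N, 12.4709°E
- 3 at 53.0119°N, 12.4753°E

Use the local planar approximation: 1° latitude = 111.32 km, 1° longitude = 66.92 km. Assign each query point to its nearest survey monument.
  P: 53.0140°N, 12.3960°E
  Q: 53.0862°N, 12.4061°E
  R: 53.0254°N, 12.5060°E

P at 53.0140°N, 12.3960°E:
  1: √((0.0811·111.32)² + (0.0942·66.92)²) = √(81.505723 + 39.738701) = 11.0111 km
  2: √((0.0682·111.32)² + (0.0749·66.92)²) = √(57.638828 + 25.123231) = 9.0974 km
  3: √((-0.0021·111.32)² + (0.0793·66.92)²) = √(0.054649 + 28.161659) = 5.3119 km
  → nearest: 3 (5.3119 km)
Q at 53.0862°N, 12.4061°E:
  1: √((0.0089·111.32)² + (0.0841·66.92)²) = √(0.981582 + 31.674069) = 5.7145 km
  2: √((-0.0040·111.32)² + (0.0648·66.92)²) = √(0.198274 + 18.804504) = 4.3592 km
  3: √((-0.0743·111.32)² + (0.0692·66.92)²) = √(68.410698 + 21.444901) = 9.4792 km
  → nearest: 2 (4.3592 km)
R at 53.0254°N, 12.5060°E:
  1: √((0.0697·111.32)² + (-0.0158·66.92)²) = √(60.202143 + 1.117959) = 7.8307 km
  2: √((0.0568·111.32)² + (-0.0351·66.92)²) = √(39.980025 + 5.517294) = 6.7452 km
  3: √((-0.0135·111.32)² + (-0.0307·66.92)²) = √(2.258468 + 4.220740) = 2.5454 km
  → nearest: 3 (2.5454 km)

P→3; Q→2; R→3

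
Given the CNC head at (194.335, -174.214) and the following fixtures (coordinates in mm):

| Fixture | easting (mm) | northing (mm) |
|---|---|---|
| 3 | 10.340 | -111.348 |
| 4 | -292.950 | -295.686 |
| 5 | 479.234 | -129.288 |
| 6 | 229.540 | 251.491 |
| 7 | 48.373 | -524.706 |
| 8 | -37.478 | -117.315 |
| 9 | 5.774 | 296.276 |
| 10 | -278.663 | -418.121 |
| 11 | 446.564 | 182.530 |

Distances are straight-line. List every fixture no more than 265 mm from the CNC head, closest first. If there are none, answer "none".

Distances from (194.335, -174.214):
3: √((-183.995)² + (62.866)²) = √(33854.16003 + 3952.13396) = 194.438 mm
4: √((-487.285)² + (-121.472)²) = √(237446.67122 + 14755.44678) = 502.197 mm
5: √((284.899)² + (44.926)²) = √(81167.44020 + 2018.34548) = 288.419 mm
6: √((35.205)² + (425.705)²) = √(1239.39202 + 181224.74703) = 427.158 mm
7: √((-145.962)² + (-350.492)²) = √(21304.90544 + 122844.64206) = 379.670 mm
8: √((-231.813)² + (56.899)²) = √(53737.26697 + 3237.49620) = 238.694 mm
9: √((-188.561)² + (470.490)²) = √(35555.25072 + 221360.84010) = 506.869 mm
10: √((-472.998)² + (-243.907)²) = √(223727.10800 + 59490.62465) = 532.182 mm
11: √((252.229)² + (356.744)²) = √(63619.46844 + 127266.28154) = 436.905 mm
Threshold 265 mm: 3 (194.438 mm), 8 (238.694 mm) are within range.

3, 8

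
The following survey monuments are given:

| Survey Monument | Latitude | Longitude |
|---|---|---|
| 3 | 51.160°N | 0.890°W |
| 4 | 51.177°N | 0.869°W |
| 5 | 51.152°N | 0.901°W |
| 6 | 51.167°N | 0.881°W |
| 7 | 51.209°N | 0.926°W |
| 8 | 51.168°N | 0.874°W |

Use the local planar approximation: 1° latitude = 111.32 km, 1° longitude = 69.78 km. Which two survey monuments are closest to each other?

6 and 8

Pairwise distances:
3–4: √((0.017·111.32)² + (0.021·69.78)²) = √(3.58133 + 2.14734) = 2.393 km
3–5: √((-0.008·111.32)² + (-0.011·69.78)²) = √(0.79310 + 0.58918) = 1.176 km
3–6: √((0.007·111.32)² + (0.009·69.78)²) = √(0.60721 + 0.39441) = 1.001 km
3–7: √((0.049·111.32)² + (-0.036·69.78)²) = √(29.75353 + 6.31055) = 6.005 km
3–8: √((0.008·111.32)² + (0.016·69.78)²) = √(0.79310 + 1.24653) = 1.428 km
4–5: √((-0.025·111.32)² + (-0.032·69.78)²) = √(7.74509 + 4.98611) = 3.568 km
4–6: √((-0.010·111.32)² + (-0.012·69.78)²) = √(1.23921 + 0.70117) = 1.393 km
4–7: √((0.032·111.32)² + (-0.057·69.78)²) = √(12.68955 + 15.82019) = 5.339 km
4–8: √((-0.009·111.32)² + (-0.005·69.78)²) = √(1.00376 + 0.12173) = 1.061 km
5–6: √((0.015·111.32)² + (0.020·69.78)²) = √(2.78823 + 1.94770) = 2.176 km
5–7: √((0.057·111.32)² + (-0.025·69.78)²) = √(40.26207 + 3.04328) = 6.581 km
5–8: √((0.016·111.32)² + (0.027·69.78)²) = √(3.17239 + 3.54968) = 2.593 km
6–7: √((0.042·111.32)² + (-0.045·69.78)²) = √(21.85974 + 9.86023) = 5.632 km
6–8: √((0.001·111.32)² + (0.007·69.78)²) = √(0.01239 + 0.23859) = 0.501 km
7–8: √((-0.041·111.32)² + (0.052·69.78)²) = √(20.83119 + 13.16645) = 5.831 km
Closest pair: 6–8 at 0.501 km.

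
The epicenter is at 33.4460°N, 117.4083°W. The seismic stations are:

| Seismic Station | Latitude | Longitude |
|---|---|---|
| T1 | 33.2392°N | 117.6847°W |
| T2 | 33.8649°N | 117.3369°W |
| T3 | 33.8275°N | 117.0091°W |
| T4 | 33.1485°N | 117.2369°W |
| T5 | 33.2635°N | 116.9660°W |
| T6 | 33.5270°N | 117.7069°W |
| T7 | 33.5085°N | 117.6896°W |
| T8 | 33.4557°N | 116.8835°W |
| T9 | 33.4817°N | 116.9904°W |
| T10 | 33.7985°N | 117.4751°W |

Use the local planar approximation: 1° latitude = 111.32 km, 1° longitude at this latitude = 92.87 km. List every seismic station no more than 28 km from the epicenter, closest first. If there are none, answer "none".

T7

Distances from 33.4460°N, 117.4083°W:
T1: 34.4801 km
T2: 47.1010 km
T3: 56.3741 km
T4: 36.7446 km
T5: 45.8258 km
T6: 29.1601 km
T7: 27.0349 km
T8: 48.7501 km
T9: 39.0133 km
T10: 39.7277 km
Threshold 28 km: T7 (27.0349 km) is within range.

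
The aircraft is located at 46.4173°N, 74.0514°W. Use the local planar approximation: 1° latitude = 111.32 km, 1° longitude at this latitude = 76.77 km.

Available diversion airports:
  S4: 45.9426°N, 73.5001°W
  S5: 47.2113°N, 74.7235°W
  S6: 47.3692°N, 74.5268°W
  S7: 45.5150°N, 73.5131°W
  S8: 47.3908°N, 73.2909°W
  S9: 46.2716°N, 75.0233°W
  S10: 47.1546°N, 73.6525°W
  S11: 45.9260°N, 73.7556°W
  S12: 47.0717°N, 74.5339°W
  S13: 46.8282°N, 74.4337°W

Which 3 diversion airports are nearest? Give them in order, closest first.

Distances from 46.4173°N, 74.0514°W:
S4: 67.7031 km
S5: 102.3461 km
S6: 112.0744 km
S7: 108.6130 km
S8: 123.0963 km
S9: 76.3553 km
S10: 87.6031 km
S11: 59.2186 km
S12: 81.7244 km
S13: 54.3475 km
Sorted: S13 (54.3475 km) < S11 (59.2186 km) < S4 (67.7031 km) < S9 (76.3553 km) < S12 (81.7244 km) < …

S13, S11, S4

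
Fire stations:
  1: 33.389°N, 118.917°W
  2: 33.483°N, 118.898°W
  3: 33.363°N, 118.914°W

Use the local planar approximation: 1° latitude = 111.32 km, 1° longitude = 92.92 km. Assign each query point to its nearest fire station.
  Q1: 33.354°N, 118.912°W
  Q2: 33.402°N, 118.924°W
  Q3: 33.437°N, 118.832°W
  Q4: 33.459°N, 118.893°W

Q1 at 33.354°N, 118.912°W:
  1: √((0.035·111.32)² + (-0.005·92.92)²) = √(15.18037 + 0.21585) = 3.924 km
  2: √((0.129·111.32)² + (0.014·92.92)²) = √(206.21764 + 1.69229) = 14.419 km
  3: √((0.009·111.32)² + (-0.002·92.92)²) = √(1.00376 + 0.03454) = 1.019 km
  → nearest: 3 (1.019 km)
Q2 at 33.402°N, 118.924°W:
  1: √((-0.013·111.32)² + (0.007·92.92)²) = √(2.09427 + 0.42307) = 1.587 km
  2: √((0.081·111.32)² + (0.026·92.92)²) = √(81.30485 + 5.83667) = 9.335 km
  3: √((-0.039·111.32)² + (0.010·92.92)²) = √(18.84845 + 0.86341) = 4.440 km
  → nearest: 1 (1.587 km)
Q3 at 33.437°N, 118.832°W:
  1: √((-0.048·111.32)² + (-0.085·92.92)²) = √(28.55150 + 62.38156) = 9.536 km
  2: √((0.046·111.32)² + (-0.066·92.92)²) = √(26.22177 + 37.61025) = 7.989 km
  3: √((-0.074·111.32)² + (-0.082·92.92)²) = √(67.85937 + 58.05587) = 11.221 km
  → nearest: 2 (7.989 km)
Q4 at 33.459°N, 118.893°W:
  1: √((-0.070·111.32)² + (-0.024·92.92)²) = √(60.72150 + 4.97326) = 8.105 km
  2: √((0.024·111.32)² + (-0.005·92.92)²) = √(7.13787 + 0.21585) = 2.712 km
  3: √((-0.096·111.32)² + (-0.021·92.92)²) = √(114.20598 + 3.80765) = 10.863 km
  → nearest: 2 (2.712 km)

Q1→3; Q2→1; Q3→2; Q4→2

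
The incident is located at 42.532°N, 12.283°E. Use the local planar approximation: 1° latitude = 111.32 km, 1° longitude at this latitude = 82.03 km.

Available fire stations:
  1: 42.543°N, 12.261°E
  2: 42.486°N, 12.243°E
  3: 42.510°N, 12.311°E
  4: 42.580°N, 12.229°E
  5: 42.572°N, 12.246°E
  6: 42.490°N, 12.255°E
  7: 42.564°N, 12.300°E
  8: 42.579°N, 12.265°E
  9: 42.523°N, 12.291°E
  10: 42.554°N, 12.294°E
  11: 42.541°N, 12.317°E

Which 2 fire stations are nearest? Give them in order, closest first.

Distances from 42.532°N, 12.283°E:
1: 2.181 km
2: 6.082 km
3: 3.358 km
4: 6.941 km
5: 5.389 km
6: 5.209 km
7: 3.825 km
8: 5.436 km
9: 1.198 km
10: 2.610 km
11: 2.964 km
Sorted: 9 (1.198 km) < 1 (2.181 km) < 10 (2.610 km) < 11 (2.964 km) < …

9, 1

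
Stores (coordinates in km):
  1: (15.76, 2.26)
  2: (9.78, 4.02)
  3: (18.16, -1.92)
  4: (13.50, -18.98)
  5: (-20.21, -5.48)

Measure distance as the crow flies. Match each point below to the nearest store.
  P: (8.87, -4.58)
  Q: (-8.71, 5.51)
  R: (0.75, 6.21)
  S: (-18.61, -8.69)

P at (8.87, -4.58):
  1: √((6.89)² + (6.84)²) = √(47.4721 + 46.7856) = 9.71 km
  2: √((0.91)² + (8.60)²) = √(0.8281 + 73.9600) = 8.65 km
  3: √((9.29)² + (2.66)²) = √(86.3041 + 7.0756) = 9.66 km
  4: √((4.63)² + (-14.40)²) = √(21.4369 + 207.3600) = 15.13 km
  5: √((-29.08)² + (-0.90)²) = √(845.6464 + 0.8100) = 29.09 km
  → nearest: 2 (8.65 km)
Q at (-8.71, 5.51):
  1: √((24.47)² + (-3.25)²) = √(598.7809 + 10.5625) = 24.68 km
  2: √((18.49)² + (-1.49)²) = √(341.8801 + 2.2201) = 18.55 km
  3: √((26.87)² + (-7.43)²) = √(721.9969 + 55.2049) = 27.88 km
  4: √((22.21)² + (-24.49)²) = √(493.2841 + 599.7601) = 33.06 km
  5: √((-11.50)² + (-10.99)²) = √(132.2500 + 120.7801) = 15.91 km
  → nearest: 5 (15.91 km)
R at (0.75, 6.21):
  1: √((15.01)² + (-3.95)²) = √(225.3001 + 15.6025) = 15.52 km
  2: √((9.03)² + (-2.19)²) = √(81.5409 + 4.7961) = 9.29 km
  3: √((17.41)² + (-8.13)²) = √(303.1081 + 66.0969) = 19.21 km
  4: √((12.75)² + (-25.19)²) = √(162.5625 + 634.5361) = 28.23 km
  5: √((-20.96)² + (-11.69)²) = √(439.3216 + 136.6561) = 24.00 km
  → nearest: 2 (9.29 km)
S at (-18.61, -8.69):
  1: √((34.37)² + (10.95)²) = √(1181.2969 + 119.9025) = 36.07 km
  2: √((28.39)² + (12.71)²) = √(805.9921 + 161.5441) = 31.11 km
  3: √((36.77)² + (6.77)²) = √(1352.0329 + 45.8329) = 37.39 km
  4: √((32.11)² + (-10.29)²) = √(1031.0521 + 105.8841) = 33.72 km
  5: √((-1.60)² + (3.21)²) = √(2.5600 + 10.3041) = 3.59 km
  → nearest: 5 (3.59 km)

P→2; Q→5; R→2; S→5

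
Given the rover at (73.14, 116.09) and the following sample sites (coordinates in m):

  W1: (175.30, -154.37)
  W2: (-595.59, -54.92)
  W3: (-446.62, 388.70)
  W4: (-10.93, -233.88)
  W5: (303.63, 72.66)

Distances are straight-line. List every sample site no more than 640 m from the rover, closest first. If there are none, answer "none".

W5, W1, W4, W3

Distances from (73.14, 116.09):
W1: 289.11 m
W2: 690.25 m
W3: 586.91 m
W4: 359.93 m
W5: 234.55 m
Threshold 640 m: W5 (234.55 m), W1 (289.11 m), W4 (359.93 m), W3 (586.91 m) are within range.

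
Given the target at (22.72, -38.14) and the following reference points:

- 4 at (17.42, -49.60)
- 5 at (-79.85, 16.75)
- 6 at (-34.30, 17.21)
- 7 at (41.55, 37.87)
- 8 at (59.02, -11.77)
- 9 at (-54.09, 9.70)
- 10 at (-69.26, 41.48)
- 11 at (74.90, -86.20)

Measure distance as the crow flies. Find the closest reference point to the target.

4

Distances from (22.72, -38.14):
4: √((-5.30)² + (-11.46)²) = √(28.0900 + 131.3316) = 12.63
5: √((-102.57)² + (54.89)²) = √(10520.6049 + 3012.9121) = 116.33
6: √((-57.02)² + (55.35)²) = √(3251.2804 + 3063.6225) = 79.47
7: √((18.83)² + (76.01)²) = √(354.5689 + 5777.5201) = 78.31
8: √((36.30)² + (26.37)²) = √(1317.6900 + 695.3769) = 44.87
9: √((-76.81)² + (47.84)²) = √(5899.7761 + 2288.6656) = 90.49
10: √((-91.98)² + (79.62)²) = √(8460.3204 + 6339.3444) = 121.65
11: √((52.18)² + (-48.06)²) = √(2722.7524 + 2309.7636) = 70.94
Minimum: 4 at 12.63.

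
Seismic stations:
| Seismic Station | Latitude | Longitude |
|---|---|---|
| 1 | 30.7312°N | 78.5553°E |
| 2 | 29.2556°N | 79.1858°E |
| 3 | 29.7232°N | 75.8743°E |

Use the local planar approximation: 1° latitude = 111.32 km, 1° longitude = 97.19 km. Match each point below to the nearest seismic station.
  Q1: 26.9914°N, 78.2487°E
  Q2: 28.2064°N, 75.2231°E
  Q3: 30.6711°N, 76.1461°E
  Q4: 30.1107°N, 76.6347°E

Q1→2; Q2→3; Q3→3; Q4→3

Q1 at 26.9914°N, 78.2487°E:
  1: √((3.7398·111.32)² + (0.3066·97.19)²) = √(173317.792885 + 887.947861) = 417.3796 km
  2: √((2.2642·111.32)² + (0.9371·97.19)²) = √(63529.577551 + 8294.974208) = 268.0010 km
  3: √((2.7318·111.32)² + (-2.3744·97.19)²) = √(92479.228219 + 53253.840286) = 381.7500 km
  → nearest: 2 (268.0010 km)
Q2 at 28.2064°N, 75.2231°E:
  1: √((2.5248·111.32)² + (3.3322·97.19)²) = √(78995.137321 + 104883.044251) = 428.8102 km
  2: √((1.0492·111.32)² + (3.9627·97.19)²) = √(13641.526128 + 148328.824185) = 402.4554 km
  3: √((1.5168·111.32)² + (0.6512·97.19)²) = √(28510.381935 + 4005.640302) = 180.3220 km
  → nearest: 3 (180.3220 km)
Q3 at 30.6711°N, 76.1461°E:
  1: √((0.0601·111.32)² + (2.4092·97.19)²) = √(44.760542 + 54826.291808) = 234.2457 km
  2: √((-1.4155·111.32)² + (3.0397·97.19)²) = √(24829.395296 + 87277.964933) = 334.8244 km
  3: √((-0.9479·111.32)² + (-0.2718·97.19)²) = √(11134.518517 + 697.817841) = 108.7765 km
  → nearest: 3 (108.7765 km)
Q4 at 30.1107°N, 76.6347°E:
  1: √((0.6205·111.32)² + (1.9206·97.19)²) = √(4771.225765 + 34843.118128) = 199.0335 km
  2: √((-0.8551·111.32)² + (2.5511·97.19)²) = √(9061.085078 + 61474.942297) = 265.5862 km
  3: √((-0.3875·111.32)² + (-0.7604·97.19)²) = √(1860.757632 + 5461.694204) = 85.5713 km
  → nearest: 3 (85.5713 km)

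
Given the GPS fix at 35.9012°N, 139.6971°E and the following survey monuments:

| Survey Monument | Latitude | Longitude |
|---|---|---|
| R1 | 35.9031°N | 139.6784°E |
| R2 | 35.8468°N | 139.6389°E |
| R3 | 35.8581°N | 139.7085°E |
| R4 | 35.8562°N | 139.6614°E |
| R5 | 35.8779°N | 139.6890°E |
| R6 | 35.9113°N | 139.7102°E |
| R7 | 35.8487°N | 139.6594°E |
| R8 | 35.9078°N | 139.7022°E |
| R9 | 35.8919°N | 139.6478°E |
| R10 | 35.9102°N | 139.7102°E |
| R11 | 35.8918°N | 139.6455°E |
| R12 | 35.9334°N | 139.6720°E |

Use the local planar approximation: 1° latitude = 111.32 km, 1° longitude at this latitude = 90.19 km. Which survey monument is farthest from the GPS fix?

R2

Distances from 35.9012°N, 139.6971°E:
R1: 1.6998 km
R2: 8.0141 km
R3: 4.9068 km
R4: 5.9549 km
R5: 2.6947 km
R6: 1.6310 km
R7: 6.7614 km
R8: 0.8668 km
R9: 4.5653 km
R10: 1.5491 km
R11: 4.7700 km
R12: 4.2395 km
Maximum: R2 at 8.0141 km.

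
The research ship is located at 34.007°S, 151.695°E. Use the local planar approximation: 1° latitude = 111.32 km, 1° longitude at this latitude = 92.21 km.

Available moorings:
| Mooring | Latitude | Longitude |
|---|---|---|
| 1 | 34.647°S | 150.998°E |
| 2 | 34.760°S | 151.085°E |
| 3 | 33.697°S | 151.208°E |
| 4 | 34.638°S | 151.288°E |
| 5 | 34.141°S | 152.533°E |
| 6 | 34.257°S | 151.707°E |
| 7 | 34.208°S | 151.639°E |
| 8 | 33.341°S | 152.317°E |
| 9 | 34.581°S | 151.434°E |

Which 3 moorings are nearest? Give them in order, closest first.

Distances from 34.007°S, 151.695°E:
1: √((-0.640·111.32)² + (-0.697·92.21)²) = √(5075.82153 + 4130.68046) = 95.951 km
2: √((-0.753·111.32)² + (-0.610·92.21)²) = √(7026.45627 + 3163.84875) = 100.947 km
3: √((0.310·111.32)² + (-0.487·92.21)²) = √(1190.88488 + 2016.57309) = 56.634 km
4: √((-0.631·111.32)² + (-0.407·92.21)²) = √(4934.06781 + 1408.46112) = 79.640 km
5: √((-0.134·111.32)² + (0.838·92.21)²) = √(222.51331 + 5970.95889) = 78.699 km
6: √((-0.250·111.32)² + (0.012·92.21)²) = √(774.50890 + 1.22439) = 27.852 km
7: √((-0.201·111.32)² + (-0.056·92.21)²) = √(500.65495 + 26.66442) = 22.963 km
8: √((0.666·111.32)² + (0.622·92.21)²) = √(5496.60911 + 3289.55244) = 93.735 km
9: √((-0.574·111.32)² + (-0.261·92.21)²) = √(4082.91351 + 579.21134) = 68.280 km
Sorted: 7 (22.963 km) < 6 (27.852 km) < 3 (56.634 km) < 9 (68.280 km) < 5 (78.699 km) < …

7, 6, 3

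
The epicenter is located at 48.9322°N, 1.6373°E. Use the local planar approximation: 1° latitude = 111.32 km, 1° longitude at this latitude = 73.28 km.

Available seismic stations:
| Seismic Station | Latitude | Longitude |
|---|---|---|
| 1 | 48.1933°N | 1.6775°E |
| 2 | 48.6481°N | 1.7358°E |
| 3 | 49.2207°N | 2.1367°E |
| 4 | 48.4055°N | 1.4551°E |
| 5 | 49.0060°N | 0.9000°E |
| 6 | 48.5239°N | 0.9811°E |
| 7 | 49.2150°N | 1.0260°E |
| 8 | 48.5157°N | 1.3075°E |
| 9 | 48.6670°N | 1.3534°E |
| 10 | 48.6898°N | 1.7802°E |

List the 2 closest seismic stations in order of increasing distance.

Distances from 48.9322°N, 1.6373°E:
1: 82.3071 km
2: 32.4393 km
3: 48.6898 km
4: 60.1332 km
5: 54.6504 km
6: 66.1678 km
7: 54.7518 km
8: 52.2855 km
9: 36.1160 km
10: 28.9446 km
Sorted: 10 (28.9446 km) < 2 (32.4393 km) < 9 (36.1160 km) < 3 (48.6898 km) < …

10, 2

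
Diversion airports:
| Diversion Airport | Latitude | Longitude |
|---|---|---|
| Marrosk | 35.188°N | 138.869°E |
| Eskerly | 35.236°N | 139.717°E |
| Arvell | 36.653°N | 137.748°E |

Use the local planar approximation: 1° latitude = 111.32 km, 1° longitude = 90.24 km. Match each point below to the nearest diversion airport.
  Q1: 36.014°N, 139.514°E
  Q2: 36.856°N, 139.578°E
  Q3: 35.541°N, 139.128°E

Q1 at 36.014°N, 139.514°E:
  Marrosk: √((-0.826·111.32)² + (-0.645·90.24)²) = √(8454.86135 + 3387.79874) = 108.824 km
  Eskerly: √((-0.778·111.32)² + (0.203·90.24)²) = √(7500.76552 + 335.57550) = 88.523 km
  Arvell: √((0.639·111.32)² + (-1.766·90.24)²) = √(5059.97198 + 25396.83350) = 174.519 km
  → nearest: Eskerly (88.523 km)
Q2 at 36.856°N, 139.578°E:
  Marrosk: √((-1.668·111.32)² + (-0.709·90.24)²) = √(34477.71600 + 4093.46087) = 196.395 km
  Eskerly: √((-1.620·111.32)² + (0.139·90.24)²) = √(32521.93851 + 157.33588) = 180.774 km
  Arvell: √((-0.203·111.32)² + (-1.830·90.24)²) = √(510.66780 + 27270.95538) = 166.678 km
  → nearest: Arvell (166.678 km)
Q3 at 35.541°N, 139.128°E:
  Marrosk: √((-0.353·111.32)² + (-0.259·90.24)²) = √(1544.17247 + 546.25786) = 45.721 km
  Eskerly: √((-0.305·111.32)² + (0.589·90.24)²) = √(1152.77905 + 2825.06707) = 63.070 km
  Arvell: √((1.112·111.32)² + (-1.380·90.24)²) = √(15323.42933 + 15508.01977) = 175.589 km
  → nearest: Marrosk (45.721 km)

Q1→Eskerly; Q2→Arvell; Q3→Marrosk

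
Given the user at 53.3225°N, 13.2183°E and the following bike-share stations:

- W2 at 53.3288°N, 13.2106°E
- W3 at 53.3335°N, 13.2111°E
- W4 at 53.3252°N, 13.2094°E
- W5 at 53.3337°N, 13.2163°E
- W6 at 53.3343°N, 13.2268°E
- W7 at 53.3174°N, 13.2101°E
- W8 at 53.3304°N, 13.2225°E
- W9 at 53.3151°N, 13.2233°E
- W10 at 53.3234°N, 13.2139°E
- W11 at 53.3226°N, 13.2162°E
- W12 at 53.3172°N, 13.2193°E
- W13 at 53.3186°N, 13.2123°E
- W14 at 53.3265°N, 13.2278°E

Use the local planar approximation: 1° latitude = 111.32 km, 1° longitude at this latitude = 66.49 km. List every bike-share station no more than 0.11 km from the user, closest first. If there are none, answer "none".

Distances from 53.3225°N, 13.2183°E:
W2: √((0.0063·111.32)² + (-0.0077·66.49)²) = √(0.491844 + 0.262116) = 0.8683 km
W3: √((0.0110·111.32)² + (-0.0072·66.49)²) = √(1.499449 + 0.229180) = 1.3148 km
W4: √((0.0027·111.32)² + (-0.0089·66.49)²) = √(0.090339 + 0.350181) = 0.6637 km
W5: √((0.0112·111.32)² + (-0.0020·66.49)²) = √(1.554470 + 0.017684) = 1.2539 km
W6: √((0.0118·111.32)² + (0.0085·66.49)²) = √(1.725482 + 0.319411) = 1.4300 km
W7: √((-0.0051·111.32)² + (-0.0082·66.49)²) = √(0.322320 + 0.297263) = 0.7871 km
W8: √((0.0079·111.32)² + (0.0042·66.49)²) = √(0.773394 + 0.077985) = 0.9227 km
W9: √((-0.0074·111.32)² + (0.0050·66.49)²) = √(0.678594 + 0.110523) = 0.8883 km
W10: √((0.0009·111.32)² + (-0.0044·66.49)²) = √(0.010038 + 0.085589) = 0.3092 km
W11: √((0.0001·111.32)² + (-0.0021·66.49)²) = √(0.000124 + 0.019496) = 0.1401 km
W12: √((-0.0053·111.32)² + (0.0010·66.49)²) = √(0.348095 + 0.004421) = 0.5937 km
W13: √((-0.0039·111.32)² + (-0.0060·66.49)²) = √(0.188484 + 0.159153) = 0.5896 km
W14: √((0.0040·111.32)² + (0.0095·66.49)²) = √(0.198274 + 0.398988) = 0.7728 km
Threshold 0.11 km: none within range.

none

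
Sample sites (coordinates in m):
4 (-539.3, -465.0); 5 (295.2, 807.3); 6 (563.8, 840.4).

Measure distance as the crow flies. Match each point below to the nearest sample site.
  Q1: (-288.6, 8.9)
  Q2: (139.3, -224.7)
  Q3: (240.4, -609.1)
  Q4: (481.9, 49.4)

Q1→4; Q2→4; Q3→4; Q4→5

Q1 at (-288.6, 8.9):
  4: √((-250.7)² + (-473.9)²) = √(62850.490 + 224581.210) = 536.1 m
  5: √((583.8)² + (798.4)²) = √(340822.440 + 637442.560) = 989.1 m
  6: √((852.4)² + (831.5)²) = √(726585.760 + 691392.250) = 1190.8 m
  → nearest: 4 (536.1 m)
Q2 at (139.3, -224.7):
  4: √((-678.6)² + (-240.3)²) = √(460497.960 + 57744.090) = 719.9 m
  5: √((155.9)² + (1032.0)²) = √(24304.810 + 1065024.000) = 1043.7 m
  6: √((424.5)² + (1065.1)²) = √(180200.250 + 1134438.010) = 1146.6 m
  → nearest: 4 (719.9 m)
Q3 at (240.4, -609.1):
  4: √((-779.7)² + (144.1)²) = √(607932.090 + 20764.810) = 792.9 m
  5: √((54.8)² + (1416.4)²) = √(3003.040 + 2006188.960) = 1417.5 m
  6: √((323.4)² + (1449.5)²) = √(104587.560 + 2101050.250) = 1485.1 m
  → nearest: 4 (792.9 m)
Q4 at (481.9, 49.4):
  4: √((-1021.2)² + (-514.4)²) = √(1042849.440 + 264607.360) = 1143.4 m
  5: √((-186.7)² + (757.9)²) = √(34856.890 + 574412.410) = 780.6 m
  6: √((81.9)² + (791.0)²) = √(6707.610 + 625681.000) = 795.2 m
  → nearest: 5 (780.6 m)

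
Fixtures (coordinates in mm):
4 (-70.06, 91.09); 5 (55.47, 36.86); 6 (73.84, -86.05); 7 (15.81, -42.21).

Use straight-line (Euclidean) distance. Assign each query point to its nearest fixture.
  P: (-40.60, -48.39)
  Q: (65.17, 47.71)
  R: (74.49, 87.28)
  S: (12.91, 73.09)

P→7; Q→5; R→5; S→5

P at (-40.60, -48.39):
  4: √((-29.46)² + (139.48)²) = √(867.8916 + 19454.6704) = 142.56 mm
  5: √((96.07)² + (85.25)²) = √(9229.4449 + 7267.5625) = 128.44 mm
  6: √((114.44)² + (-37.66)²) = √(13096.5136 + 1418.2756) = 120.48 mm
  7: √((56.41)² + (6.18)²) = √(3182.0881 + 38.1924) = 56.75 mm
  → nearest: 7 (56.75 mm)
Q at (65.17, 47.71):
  4: √((-135.23)² + (43.38)²) = √(18287.1529 + 1881.8244) = 142.02 mm
  5: √((-9.70)² + (-10.85)²) = √(94.0900 + 117.7225) = 14.55 mm
  6: √((8.67)² + (-133.76)²) = √(75.1689 + 17891.7376) = 134.04 mm
  7: √((-49.36)² + (-89.92)²) = √(2436.4096 + 8085.6064) = 102.58 mm
  → nearest: 5 (14.55 mm)
R at (74.49, 87.28):
  4: √((-144.55)² + (3.81)²) = √(20894.7025 + 14.5161) = 144.60 mm
  5: √((-19.02)² + (-50.42)²) = √(361.7604 + 2542.1764) = 53.89 mm
  6: √((-0.65)² + (-173.33)²) = √(0.4225 + 30043.2889) = 173.33 mm
  7: √((-58.68)² + (-129.49)²) = √(3443.3424 + 16767.6601) = 142.17 mm
  → nearest: 5 (53.89 mm)
S at (12.91, 73.09):
  4: √((-82.97)² + (18.00)²) = √(6884.0209 + 324.0000) = 84.90 mm
  5: √((42.56)² + (-36.23)²) = √(1811.3536 + 1312.6129) = 55.89 mm
  6: √((60.93)² + (-159.14)²) = √(3712.4649 + 25325.5396) = 170.41 mm
  7: √((2.90)² + (-115.30)²) = √(8.4100 + 13294.0900) = 115.34 mm
  → nearest: 5 (55.89 mm)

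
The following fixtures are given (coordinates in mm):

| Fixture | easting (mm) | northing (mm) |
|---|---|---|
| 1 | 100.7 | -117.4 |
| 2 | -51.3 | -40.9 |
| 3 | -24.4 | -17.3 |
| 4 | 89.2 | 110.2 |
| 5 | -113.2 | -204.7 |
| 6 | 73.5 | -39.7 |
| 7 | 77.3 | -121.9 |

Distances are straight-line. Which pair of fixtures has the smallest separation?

Pairwise distances:
1–2: √((-152.0)² + (76.5)²) = √(23104.0000 + 5852.2500) = 170.17 mm
1–3: √((-125.1)² + (100.1)²) = √(15650.0100 + 10020.0100) = 160.22 mm
1–4: √((-11.5)² + (227.6)²) = √(132.2500 + 51801.7600) = 227.89 mm
1–5: √((-213.9)² + (-87.3)²) = √(45753.2100 + 7621.2900) = 231.03 mm
1–6: √((-27.2)² + (77.7)²) = √(739.8400 + 6037.2900) = 82.32 mm
1–7: √((-23.4)² + (-4.5)²) = √(547.5600 + 20.2500) = 23.83 mm
2–3: √((26.9)² + (23.6)²) = √(723.6100 + 556.9600) = 35.79 mm
2–4: √((140.5)² + (151.1)²) = √(19740.2500 + 22831.2100) = 206.33 mm
2–5: √((-61.9)² + (-163.8)²) = √(3831.6100 + 26830.4400) = 175.11 mm
2–6: √((124.8)² + (1.2)²) = √(15575.0400 + 1.4400) = 124.81 mm
2–7: √((128.6)² + (-81.0)²) = √(16537.9600 + 6561.0000) = 151.98 mm
3–4: √((113.6)² + (127.5)²) = √(12904.9600 + 16256.2500) = 170.77 mm
3–5: √((-88.8)² + (-187.4)²) = √(7885.4400 + 35118.7600) = 207.37 mm
3–6: √((97.9)² + (-22.4)²) = √(9584.4100 + 501.7600) = 100.43 mm
3–7: √((101.7)² + (-104.6)²) = √(10342.8900 + 10941.1600) = 145.89 mm
4–5: √((-202.4)² + (-314.9)²) = √(40965.7600 + 99162.0100) = 374.34 mm
4–6: √((-15.7)² + (-149.9)²) = √(246.4900 + 22470.0100) = 150.72 mm
4–7: √((-11.9)² + (-232.1)²) = √(141.6100 + 53870.4100) = 232.40 mm
5–6: √((186.7)² + (165.0)²) = √(34856.8900 + 27225.0000) = 249.16 mm
5–7: √((190.5)² + (82.8)²) = √(36290.2500 + 6855.8400) = 207.72 mm
6–7: √((3.8)² + (-82.2)²) = √(14.4400 + 6756.8400) = 82.29 mm
Closest pair: 1–7 at 23.83 mm.

1 and 7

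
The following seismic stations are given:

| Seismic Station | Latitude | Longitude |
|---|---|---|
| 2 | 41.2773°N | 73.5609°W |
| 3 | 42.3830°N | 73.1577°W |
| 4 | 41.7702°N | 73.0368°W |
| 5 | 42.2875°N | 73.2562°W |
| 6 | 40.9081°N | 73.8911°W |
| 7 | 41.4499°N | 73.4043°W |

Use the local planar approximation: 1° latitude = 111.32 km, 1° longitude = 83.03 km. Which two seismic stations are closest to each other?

Pairwise distances:
2–3: √((1.1057·111.32)² + (0.4032·83.03)²) = √(15150.292390 + 1120.756129) = 127.5580 km
2–4: √((0.4929·111.32)² + (0.5241·83.03)²) = √(3010.676077 + 1893.644258) = 70.0309 km
2–5: √((1.0102·111.32)² + (0.3047·83.03)²) = √(12646.231383 + 640.051595) = 115.2661 km
2–6: √((-0.3692·111.32)² + (-0.3302·83.03)²) = √(1689.156077 + 751.664801) = 49.4047 km
2–7: √((0.1726·111.32)² + (0.1566·83.03)²) = √(369.171340 + 169.064954) = 23.1999 km
3–4: √((-0.6128·111.32)² + (0.1209·83.03)²) = √(4653.544900 + 100.768009) = 68.9515 km
3–5: √((-0.0955·111.32)² + (-0.0985·83.03)²) = √(113.019437 + 66.887126) = 13.4129 km
3–6: √((-1.4749·111.32)² + (-0.7334·83.03)²) = √(26956.999251 + 3708.103837) = 175.1145 km
3–7: √((-0.9331·111.32)² + (-0.2466·83.03)²) = √(10789.536143 + 419.233733) = 105.8715 km
4–5: √((0.5173·111.32)² + (-0.2194·83.03)²) = √(3316.128508 + 331.851146) = 60.3985 km
4–6: √((-0.8621·111.32)² + (-0.8543·83.03)²) = √(9210.043587 + 5031.423670) = 119.3376 km
4–7: √((-0.3203·111.32)² + (-0.3675·83.03)²) = √(1271.335788 + 931.075208) = 46.9299 km
5–6: √((-1.3794·111.32)² + (-0.6349·83.03)²) = √(23579.079060 + 2778.949982) = 162.3516 km
5–7: √((-0.8376·111.32)² + (-0.1481·83.03)²) = √(8694.001938 + 151.209888) = 94.0490 km
6–7: √((0.5418·111.32)² + (0.4868·83.03)²) = √(3637.679199 + 1633.695884) = 72.6042 km
Closest pair: 3–5 at 13.4129 km.

3 and 5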